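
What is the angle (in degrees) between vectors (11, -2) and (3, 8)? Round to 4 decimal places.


dot = 11*3 + -2*8 = 17
|u| = 11.1803, |v| = 8.544
cos(angle) = 0.178
angle = 79.7488 degrees

79.7488 degrees


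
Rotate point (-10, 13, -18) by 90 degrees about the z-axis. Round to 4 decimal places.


x' = -10*cos(90) - 13*sin(90) = -13
y' = -10*sin(90) + 13*cos(90) = -10
z' = -18

(-13, -10, -18)


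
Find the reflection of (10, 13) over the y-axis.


Reflection across y-axis: (x, y) -> (-x, y)
(10, 13) -> (-10, 13)

(-10, 13)


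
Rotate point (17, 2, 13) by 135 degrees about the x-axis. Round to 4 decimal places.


x' = 17
y' = 2*cos(135) - 13*sin(135) = -10.6066
z' = 2*sin(135) + 13*cos(135) = -7.7782

(17, -10.6066, -7.7782)


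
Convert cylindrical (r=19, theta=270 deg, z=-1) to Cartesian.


x = 19 * cos(270) = 0
y = 19 * sin(270) = -19
z = -1

(0, -19, -1)


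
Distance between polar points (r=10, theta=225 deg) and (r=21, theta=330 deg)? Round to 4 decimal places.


d = sqrt(r1^2 + r2^2 - 2*r1*r2*cos(t2-t1))
d = sqrt(10^2 + 21^2 - 2*10*21*cos(330-225)) = 25.4893

25.4893


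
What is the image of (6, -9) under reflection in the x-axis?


Reflection across x-axis: (x, y) -> (x, -y)
(6, -9) -> (6, 9)

(6, 9)


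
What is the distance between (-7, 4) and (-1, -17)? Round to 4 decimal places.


d = sqrt((-1--7)^2 + (-17-4)^2) = 21.8403

21.8403


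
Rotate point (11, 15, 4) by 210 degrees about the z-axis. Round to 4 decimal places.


x' = 11*cos(210) - 15*sin(210) = -2.0263
y' = 11*sin(210) + 15*cos(210) = -18.4904
z' = 4

(-2.0263, -18.4904, 4)


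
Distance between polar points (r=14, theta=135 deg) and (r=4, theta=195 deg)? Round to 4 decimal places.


d = sqrt(r1^2 + r2^2 - 2*r1*r2*cos(t2-t1))
d = sqrt(14^2 + 4^2 - 2*14*4*cos(195-135)) = 12.49

12.49


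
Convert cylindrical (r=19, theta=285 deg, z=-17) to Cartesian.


x = 19 * cos(285) = 4.9176
y = 19 * sin(285) = -18.3526
z = -17

(4.9176, -18.3526, -17)


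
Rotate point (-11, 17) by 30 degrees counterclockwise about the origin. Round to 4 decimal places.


x' = -11*cos(30) - 17*sin(30) = -18.0263
y' = -11*sin(30) + 17*cos(30) = 9.2224

(-18.0263, 9.2224)


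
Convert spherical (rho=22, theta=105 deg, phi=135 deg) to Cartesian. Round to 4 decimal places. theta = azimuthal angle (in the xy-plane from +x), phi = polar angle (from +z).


x = 22 * sin(135) * cos(105) = -4.0263
y = 22 * sin(135) * sin(105) = 15.0263
z = 22 * cos(135) = -15.5563

(-4.0263, 15.0263, -15.5563)


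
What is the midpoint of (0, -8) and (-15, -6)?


Midpoint = ((0+-15)/2, (-8+-6)/2) = (-7.5, -7)

(-7.5, -7)


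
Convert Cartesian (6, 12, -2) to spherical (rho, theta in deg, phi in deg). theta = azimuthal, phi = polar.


rho = sqrt(6^2 + 12^2 + (-2)^2) = 13.5647
theta = atan2(12, 6) = 63.4349 deg
phi = acos(-2/13.5647) = 98.4787 deg

rho = 13.5647, theta = 63.4349 deg, phi = 98.4787 deg


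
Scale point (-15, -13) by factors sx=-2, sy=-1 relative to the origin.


Scaling: (x*sx, y*sy) = (-15*-2, -13*-1) = (30, 13)

(30, 13)


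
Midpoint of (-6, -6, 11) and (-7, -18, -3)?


Midpoint = ((-6+-7)/2, (-6+-18)/2, (11+-3)/2) = (-6.5, -12, 4)

(-6.5, -12, 4)


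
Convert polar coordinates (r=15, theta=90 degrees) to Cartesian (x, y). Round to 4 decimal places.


x = 15 * cos(90) = 0
y = 15 * sin(90) = 15

(0, 15)


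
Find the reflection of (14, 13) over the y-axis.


Reflection across y-axis: (x, y) -> (-x, y)
(14, 13) -> (-14, 13)

(-14, 13)


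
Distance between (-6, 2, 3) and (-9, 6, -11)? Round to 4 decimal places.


d = sqrt((-9--6)^2 + (6-2)^2 + (-11-3)^2) = 14.8661

14.8661


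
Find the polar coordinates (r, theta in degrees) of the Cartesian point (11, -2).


r = sqrt(11^2 + (-2)^2) = 11.1803
theta = atan2(-2, 11) = 349.6952 degrees

r = 11.1803, theta = 349.6952 degrees


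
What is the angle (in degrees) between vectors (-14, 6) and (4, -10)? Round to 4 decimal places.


dot = -14*4 + 6*-10 = -116
|u| = 15.2315, |v| = 10.7703
cos(angle) = -0.7071
angle = 135 degrees

135 degrees


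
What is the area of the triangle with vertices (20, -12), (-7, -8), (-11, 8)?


Area = |x1(y2-y3) + x2(y3-y1) + x3(y1-y2)| / 2
= |20*(-8-8) + -7*(8--12) + -11*(-12--8)| / 2
= 208

208


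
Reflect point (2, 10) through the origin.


Reflection through origin: (x, y) -> (-x, -y)
(2, 10) -> (-2, -10)

(-2, -10)


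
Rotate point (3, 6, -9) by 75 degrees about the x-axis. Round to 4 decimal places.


x' = 3
y' = 6*cos(75) - -9*sin(75) = 10.2462
z' = 6*sin(75) + -9*cos(75) = 3.4662

(3, 10.2462, 3.4662)


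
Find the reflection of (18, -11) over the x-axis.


Reflection across x-axis: (x, y) -> (x, -y)
(18, -11) -> (18, 11)

(18, 11)


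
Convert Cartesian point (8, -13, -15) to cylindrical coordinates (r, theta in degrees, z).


r = sqrt(8^2 + (-13)^2) = 15.2643
theta = atan2(-13, 8) = 301.6075 deg
z = -15

r = 15.2643, theta = 301.6075 deg, z = -15


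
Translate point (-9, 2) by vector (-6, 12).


Translation: (x+dx, y+dy) = (-9+-6, 2+12) = (-15, 14)

(-15, 14)


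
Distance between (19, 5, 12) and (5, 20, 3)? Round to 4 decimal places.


d = sqrt((5-19)^2 + (20-5)^2 + (3-12)^2) = 22.4054

22.4054


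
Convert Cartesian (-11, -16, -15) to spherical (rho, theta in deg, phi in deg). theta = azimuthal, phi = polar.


rho = sqrt((-11)^2 + (-16)^2 + (-15)^2) = 24.5357
theta = atan2(-16, -11) = 235.4915 deg
phi = acos(-15/24.5357) = 127.6875 deg

rho = 24.5357, theta = 235.4915 deg, phi = 127.6875 deg


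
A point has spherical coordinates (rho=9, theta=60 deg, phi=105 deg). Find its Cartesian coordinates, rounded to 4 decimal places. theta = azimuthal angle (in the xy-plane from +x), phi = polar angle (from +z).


x = 9 * sin(105) * cos(60) = 4.3467
y = 9 * sin(105) * sin(60) = 7.5286
z = 9 * cos(105) = -2.3294

(4.3467, 7.5286, -2.3294)


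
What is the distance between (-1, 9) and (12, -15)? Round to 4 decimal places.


d = sqrt((12--1)^2 + (-15-9)^2) = 27.2947

27.2947


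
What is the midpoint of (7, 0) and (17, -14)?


Midpoint = ((7+17)/2, (0+-14)/2) = (12, -7)

(12, -7)


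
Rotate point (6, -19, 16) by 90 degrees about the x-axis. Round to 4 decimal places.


x' = 6
y' = -19*cos(90) - 16*sin(90) = -16
z' = -19*sin(90) + 16*cos(90) = -19

(6, -16, -19)


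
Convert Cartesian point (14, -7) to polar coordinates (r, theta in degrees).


r = sqrt(14^2 + (-7)^2) = 15.6525
theta = atan2(-7, 14) = 333.4349 degrees

r = 15.6525, theta = 333.4349 degrees


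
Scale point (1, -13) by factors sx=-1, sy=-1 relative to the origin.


Scaling: (x*sx, y*sy) = (1*-1, -13*-1) = (-1, 13)

(-1, 13)


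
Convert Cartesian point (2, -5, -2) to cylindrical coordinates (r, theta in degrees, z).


r = sqrt(2^2 + (-5)^2) = 5.3852
theta = atan2(-5, 2) = 291.8014 deg
z = -2

r = 5.3852, theta = 291.8014 deg, z = -2


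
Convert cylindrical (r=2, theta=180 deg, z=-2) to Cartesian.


x = 2 * cos(180) = -2
y = 2 * sin(180) = 0
z = -2

(-2, 0, -2)


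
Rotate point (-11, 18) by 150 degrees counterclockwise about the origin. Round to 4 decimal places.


x' = -11*cos(150) - 18*sin(150) = 0.5263
y' = -11*sin(150) + 18*cos(150) = -21.0885

(0.5263, -21.0885)


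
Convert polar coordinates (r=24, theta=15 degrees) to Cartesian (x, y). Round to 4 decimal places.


x = 24 * cos(15) = 23.1822
y = 24 * sin(15) = 6.2117

(23.1822, 6.2117)


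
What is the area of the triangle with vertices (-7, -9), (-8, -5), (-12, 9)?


Area = |x1(y2-y3) + x2(y3-y1) + x3(y1-y2)| / 2
= |-7*(-5-9) + -8*(9--9) + -12*(-9--5)| / 2
= 1

1


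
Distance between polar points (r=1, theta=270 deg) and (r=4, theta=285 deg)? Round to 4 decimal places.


d = sqrt(r1^2 + r2^2 - 2*r1*r2*cos(t2-t1))
d = sqrt(1^2 + 4^2 - 2*1*4*cos(285-270)) = 3.0451

3.0451


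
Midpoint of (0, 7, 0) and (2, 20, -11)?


Midpoint = ((0+2)/2, (7+20)/2, (0+-11)/2) = (1, 13.5, -5.5)

(1, 13.5, -5.5)


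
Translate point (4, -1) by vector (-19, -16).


Translation: (x+dx, y+dy) = (4+-19, -1+-16) = (-15, -17)

(-15, -17)


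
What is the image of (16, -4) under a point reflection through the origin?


Reflection through origin: (x, y) -> (-x, -y)
(16, -4) -> (-16, 4)

(-16, 4)


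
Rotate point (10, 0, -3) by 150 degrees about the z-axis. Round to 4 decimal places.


x' = 10*cos(150) - 0*sin(150) = -8.6603
y' = 10*sin(150) + 0*cos(150) = 5
z' = -3

(-8.6603, 5, -3)


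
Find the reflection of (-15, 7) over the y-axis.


Reflection across y-axis: (x, y) -> (-x, y)
(-15, 7) -> (15, 7)

(15, 7)


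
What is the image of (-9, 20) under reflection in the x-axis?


Reflection across x-axis: (x, y) -> (x, -y)
(-9, 20) -> (-9, -20)

(-9, -20)


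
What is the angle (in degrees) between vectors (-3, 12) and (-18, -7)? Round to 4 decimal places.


dot = -3*-18 + 12*-7 = -30
|u| = 12.3693, |v| = 19.3132
cos(angle) = -0.1256
angle = 97.2143 degrees

97.2143 degrees


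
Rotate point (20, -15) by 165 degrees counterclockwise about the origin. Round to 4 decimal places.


x' = 20*cos(165) - -15*sin(165) = -15.4362
y' = 20*sin(165) + -15*cos(165) = 19.6653

(-15.4362, 19.6653)


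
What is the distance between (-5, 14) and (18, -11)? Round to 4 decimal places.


d = sqrt((18--5)^2 + (-11-14)^2) = 33.9706

33.9706


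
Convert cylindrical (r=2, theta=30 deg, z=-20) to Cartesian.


x = 2 * cos(30) = 1.7321
y = 2 * sin(30) = 1
z = -20

(1.7321, 1, -20)


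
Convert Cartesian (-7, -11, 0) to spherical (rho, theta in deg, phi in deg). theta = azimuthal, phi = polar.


rho = sqrt((-7)^2 + (-11)^2 + 0^2) = 13.0384
theta = atan2(-11, -7) = 237.5288 deg
phi = acos(0/13.0384) = 90 deg

rho = 13.0384, theta = 237.5288 deg, phi = 90 deg


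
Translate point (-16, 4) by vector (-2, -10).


Translation: (x+dx, y+dy) = (-16+-2, 4+-10) = (-18, -6)

(-18, -6)


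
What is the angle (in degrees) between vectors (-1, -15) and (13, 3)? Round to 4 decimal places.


dot = -1*13 + -15*3 = -58
|u| = 15.0333, |v| = 13.3417
cos(angle) = -0.2892
angle = 106.8087 degrees

106.8087 degrees


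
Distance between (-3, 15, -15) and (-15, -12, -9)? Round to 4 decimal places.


d = sqrt((-15--3)^2 + (-12-15)^2 + (-9--15)^2) = 30.1496

30.1496


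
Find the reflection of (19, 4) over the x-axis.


Reflection across x-axis: (x, y) -> (x, -y)
(19, 4) -> (19, -4)

(19, -4)


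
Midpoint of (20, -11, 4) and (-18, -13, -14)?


Midpoint = ((20+-18)/2, (-11+-13)/2, (4+-14)/2) = (1, -12, -5)

(1, -12, -5)


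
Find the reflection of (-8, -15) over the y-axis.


Reflection across y-axis: (x, y) -> (-x, y)
(-8, -15) -> (8, -15)

(8, -15)


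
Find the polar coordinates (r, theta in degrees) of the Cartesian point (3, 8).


r = sqrt(3^2 + 8^2) = 8.544
theta = atan2(8, 3) = 69.444 degrees

r = 8.544, theta = 69.444 degrees


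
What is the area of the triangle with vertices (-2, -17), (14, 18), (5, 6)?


Area = |x1(y2-y3) + x2(y3-y1) + x3(y1-y2)| / 2
= |-2*(18-6) + 14*(6--17) + 5*(-17-18)| / 2
= 61.5

61.5


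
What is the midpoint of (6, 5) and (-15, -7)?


Midpoint = ((6+-15)/2, (5+-7)/2) = (-4.5, -1)

(-4.5, -1)


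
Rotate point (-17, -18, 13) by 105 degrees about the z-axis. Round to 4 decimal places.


x' = -17*cos(105) - -18*sin(105) = 21.7866
y' = -17*sin(105) + -18*cos(105) = -11.762
z' = 13

(21.7866, -11.762, 13)


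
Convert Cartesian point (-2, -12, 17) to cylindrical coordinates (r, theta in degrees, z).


r = sqrt((-2)^2 + (-12)^2) = 12.1655
theta = atan2(-12, -2) = 260.5377 deg
z = 17

r = 12.1655, theta = 260.5377 deg, z = 17


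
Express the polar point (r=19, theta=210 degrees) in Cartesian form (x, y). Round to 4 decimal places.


x = 19 * cos(210) = -16.4545
y = 19 * sin(210) = -9.5

(-16.4545, -9.5)


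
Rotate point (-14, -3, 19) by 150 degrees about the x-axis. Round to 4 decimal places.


x' = -14
y' = -3*cos(150) - 19*sin(150) = -6.9019
z' = -3*sin(150) + 19*cos(150) = -17.9545

(-14, -6.9019, -17.9545)


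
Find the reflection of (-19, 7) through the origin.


Reflection through origin: (x, y) -> (-x, -y)
(-19, 7) -> (19, -7)

(19, -7)


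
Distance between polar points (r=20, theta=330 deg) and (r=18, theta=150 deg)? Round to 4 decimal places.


d = sqrt(r1^2 + r2^2 - 2*r1*r2*cos(t2-t1))
d = sqrt(20^2 + 18^2 - 2*20*18*cos(150-330)) = 38

38


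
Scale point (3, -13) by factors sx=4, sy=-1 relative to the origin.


Scaling: (x*sx, y*sy) = (3*4, -13*-1) = (12, 13)

(12, 13)


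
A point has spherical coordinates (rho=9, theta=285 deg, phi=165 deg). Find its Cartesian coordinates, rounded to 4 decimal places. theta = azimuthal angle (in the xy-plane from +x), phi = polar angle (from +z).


x = 9 * sin(165) * cos(285) = 0.6029
y = 9 * sin(165) * sin(285) = -2.25
z = 9 * cos(165) = -8.6933

(0.6029, -2.25, -8.6933)


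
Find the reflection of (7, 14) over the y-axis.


Reflection across y-axis: (x, y) -> (-x, y)
(7, 14) -> (-7, 14)

(-7, 14)


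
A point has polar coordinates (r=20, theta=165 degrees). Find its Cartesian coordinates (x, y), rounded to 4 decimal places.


x = 20 * cos(165) = -19.3185
y = 20 * sin(165) = 5.1764

(-19.3185, 5.1764)


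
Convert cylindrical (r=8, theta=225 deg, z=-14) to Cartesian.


x = 8 * cos(225) = -5.6569
y = 8 * sin(225) = -5.6569
z = -14

(-5.6569, -5.6569, -14)


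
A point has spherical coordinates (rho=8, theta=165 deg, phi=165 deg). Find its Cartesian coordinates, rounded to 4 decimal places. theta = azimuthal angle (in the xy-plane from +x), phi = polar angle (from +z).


x = 8 * sin(165) * cos(165) = -2
y = 8 * sin(165) * sin(165) = 0.5359
z = 8 * cos(165) = -7.7274

(-2, 0.5359, -7.7274)


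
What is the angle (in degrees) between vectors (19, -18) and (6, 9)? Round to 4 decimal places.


dot = 19*6 + -18*9 = -48
|u| = 26.1725, |v| = 10.8167
cos(angle) = -0.1696
angle = 99.7618 degrees

99.7618 degrees


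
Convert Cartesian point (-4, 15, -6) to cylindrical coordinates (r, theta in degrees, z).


r = sqrt((-4)^2 + 15^2) = 15.5242
theta = atan2(15, -4) = 104.9314 deg
z = -6

r = 15.5242, theta = 104.9314 deg, z = -6


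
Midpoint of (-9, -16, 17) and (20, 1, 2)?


Midpoint = ((-9+20)/2, (-16+1)/2, (17+2)/2) = (5.5, -7.5, 9.5)

(5.5, -7.5, 9.5)


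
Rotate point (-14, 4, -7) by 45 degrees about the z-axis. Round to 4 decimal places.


x' = -14*cos(45) - 4*sin(45) = -12.7279
y' = -14*sin(45) + 4*cos(45) = -7.0711
z' = -7

(-12.7279, -7.0711, -7)


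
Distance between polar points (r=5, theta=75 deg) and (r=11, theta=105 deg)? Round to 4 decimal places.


d = sqrt(r1^2 + r2^2 - 2*r1*r2*cos(t2-t1))
d = sqrt(5^2 + 11^2 - 2*5*11*cos(105-75)) = 7.123

7.123


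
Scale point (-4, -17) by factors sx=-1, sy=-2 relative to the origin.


Scaling: (x*sx, y*sy) = (-4*-1, -17*-2) = (4, 34)

(4, 34)


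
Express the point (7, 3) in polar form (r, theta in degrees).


r = sqrt(7^2 + 3^2) = 7.6158
theta = atan2(3, 7) = 23.1986 degrees

r = 7.6158, theta = 23.1986 degrees


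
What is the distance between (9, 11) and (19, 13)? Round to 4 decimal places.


d = sqrt((19-9)^2 + (13-11)^2) = 10.198

10.198


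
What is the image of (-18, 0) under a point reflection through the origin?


Reflection through origin: (x, y) -> (-x, -y)
(-18, 0) -> (18, 0)

(18, 0)


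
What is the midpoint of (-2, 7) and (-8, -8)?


Midpoint = ((-2+-8)/2, (7+-8)/2) = (-5, -0.5)

(-5, -0.5)


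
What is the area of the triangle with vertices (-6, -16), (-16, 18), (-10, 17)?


Area = |x1(y2-y3) + x2(y3-y1) + x3(y1-y2)| / 2
= |-6*(18-17) + -16*(17--16) + -10*(-16-18)| / 2
= 97

97


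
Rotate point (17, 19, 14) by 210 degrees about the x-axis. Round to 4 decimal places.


x' = 17
y' = 19*cos(210) - 14*sin(210) = -9.4545
z' = 19*sin(210) + 14*cos(210) = -21.6244

(17, -9.4545, -21.6244)


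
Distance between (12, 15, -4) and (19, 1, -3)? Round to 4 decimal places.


d = sqrt((19-12)^2 + (1-15)^2 + (-3--4)^2) = 15.6844

15.6844


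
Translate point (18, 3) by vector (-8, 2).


Translation: (x+dx, y+dy) = (18+-8, 3+2) = (10, 5)

(10, 5)


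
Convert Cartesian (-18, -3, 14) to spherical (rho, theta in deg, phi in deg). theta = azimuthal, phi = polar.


rho = sqrt((-18)^2 + (-3)^2 + 14^2) = 23
theta = atan2(-3, -18) = 189.4623 deg
phi = acos(14/23) = 52.5048 deg

rho = 23, theta = 189.4623 deg, phi = 52.5048 deg


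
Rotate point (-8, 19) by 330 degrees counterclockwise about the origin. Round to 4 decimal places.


x' = -8*cos(330) - 19*sin(330) = 2.5718
y' = -8*sin(330) + 19*cos(330) = 20.4545

(2.5718, 20.4545)


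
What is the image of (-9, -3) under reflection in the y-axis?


Reflection across y-axis: (x, y) -> (-x, y)
(-9, -3) -> (9, -3)

(9, -3)


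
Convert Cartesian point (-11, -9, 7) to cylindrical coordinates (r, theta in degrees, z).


r = sqrt((-11)^2 + (-9)^2) = 14.2127
theta = atan2(-9, -11) = 219.2894 deg
z = 7

r = 14.2127, theta = 219.2894 deg, z = 7


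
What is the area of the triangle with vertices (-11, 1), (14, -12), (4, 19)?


Area = |x1(y2-y3) + x2(y3-y1) + x3(y1-y2)| / 2
= |-11*(-12-19) + 14*(19-1) + 4*(1--12)| / 2
= 322.5

322.5


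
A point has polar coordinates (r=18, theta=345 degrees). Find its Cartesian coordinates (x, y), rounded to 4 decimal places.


x = 18 * cos(345) = 17.3867
y = 18 * sin(345) = -4.6587

(17.3867, -4.6587)


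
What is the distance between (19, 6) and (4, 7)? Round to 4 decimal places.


d = sqrt((4-19)^2 + (7-6)^2) = 15.0333

15.0333


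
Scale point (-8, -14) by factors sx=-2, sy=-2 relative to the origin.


Scaling: (x*sx, y*sy) = (-8*-2, -14*-2) = (16, 28)

(16, 28)


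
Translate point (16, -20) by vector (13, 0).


Translation: (x+dx, y+dy) = (16+13, -20+0) = (29, -20)

(29, -20)


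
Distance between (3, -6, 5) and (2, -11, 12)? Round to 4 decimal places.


d = sqrt((2-3)^2 + (-11--6)^2 + (12-5)^2) = 8.6603

8.6603


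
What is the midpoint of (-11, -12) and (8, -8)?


Midpoint = ((-11+8)/2, (-12+-8)/2) = (-1.5, -10)

(-1.5, -10)


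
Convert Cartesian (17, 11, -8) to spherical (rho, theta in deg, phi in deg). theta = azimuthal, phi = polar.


rho = sqrt(17^2 + 11^2 + (-8)^2) = 21.7715
theta = atan2(11, 17) = 32.9052 deg
phi = acos(-8/21.7715) = 111.5586 deg

rho = 21.7715, theta = 32.9052 deg, phi = 111.5586 deg


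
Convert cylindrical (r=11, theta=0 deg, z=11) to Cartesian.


x = 11 * cos(0) = 11
y = 11 * sin(0) = 0
z = 11

(11, 0, 11)


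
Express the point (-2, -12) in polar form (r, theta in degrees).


r = sqrt((-2)^2 + (-12)^2) = 12.1655
theta = atan2(-12, -2) = 260.5377 degrees

r = 12.1655, theta = 260.5377 degrees


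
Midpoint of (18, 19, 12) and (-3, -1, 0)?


Midpoint = ((18+-3)/2, (19+-1)/2, (12+0)/2) = (7.5, 9, 6)

(7.5, 9, 6)


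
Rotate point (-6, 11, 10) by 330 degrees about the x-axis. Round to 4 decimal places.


x' = -6
y' = 11*cos(330) - 10*sin(330) = 14.5263
z' = 11*sin(330) + 10*cos(330) = 3.1603

(-6, 14.5263, 3.1603)


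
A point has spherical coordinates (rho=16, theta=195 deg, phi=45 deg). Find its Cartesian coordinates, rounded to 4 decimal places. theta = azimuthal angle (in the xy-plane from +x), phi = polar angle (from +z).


x = 16 * sin(45) * cos(195) = -10.9282
y = 16 * sin(45) * sin(195) = -2.9282
z = 16 * cos(45) = 11.3137

(-10.9282, -2.9282, 11.3137)


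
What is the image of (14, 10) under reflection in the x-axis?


Reflection across x-axis: (x, y) -> (x, -y)
(14, 10) -> (14, -10)

(14, -10)


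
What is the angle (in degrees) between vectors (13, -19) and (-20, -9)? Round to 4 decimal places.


dot = 13*-20 + -19*-9 = -89
|u| = 23.0217, |v| = 21.9317
cos(angle) = -0.1763
angle = 100.1526 degrees

100.1526 degrees


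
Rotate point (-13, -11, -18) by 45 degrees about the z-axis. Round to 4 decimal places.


x' = -13*cos(45) - -11*sin(45) = -1.4142
y' = -13*sin(45) + -11*cos(45) = -16.9706
z' = -18

(-1.4142, -16.9706, -18)


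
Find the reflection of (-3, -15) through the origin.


Reflection through origin: (x, y) -> (-x, -y)
(-3, -15) -> (3, 15)

(3, 15)


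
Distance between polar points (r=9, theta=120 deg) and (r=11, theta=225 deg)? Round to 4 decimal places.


d = sqrt(r1^2 + r2^2 - 2*r1*r2*cos(t2-t1))
d = sqrt(9^2 + 11^2 - 2*9*11*cos(225-120)) = 15.9137

15.9137


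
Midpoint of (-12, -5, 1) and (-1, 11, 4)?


Midpoint = ((-12+-1)/2, (-5+11)/2, (1+4)/2) = (-6.5, 3, 2.5)

(-6.5, 3, 2.5)


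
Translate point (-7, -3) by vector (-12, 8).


Translation: (x+dx, y+dy) = (-7+-12, -3+8) = (-19, 5)

(-19, 5)


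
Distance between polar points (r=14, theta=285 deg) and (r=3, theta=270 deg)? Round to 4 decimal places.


d = sqrt(r1^2 + r2^2 - 2*r1*r2*cos(t2-t1))
d = sqrt(14^2 + 3^2 - 2*14*3*cos(270-285)) = 11.1293

11.1293


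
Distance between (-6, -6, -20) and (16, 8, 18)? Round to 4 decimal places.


d = sqrt((16--6)^2 + (8--6)^2 + (18--20)^2) = 46.0869

46.0869


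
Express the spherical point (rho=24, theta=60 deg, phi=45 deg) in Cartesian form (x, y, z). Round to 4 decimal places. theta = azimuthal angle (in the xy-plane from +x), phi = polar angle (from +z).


x = 24 * sin(45) * cos(60) = 8.4853
y = 24 * sin(45) * sin(60) = 14.6969
z = 24 * cos(45) = 16.9706

(8.4853, 14.6969, 16.9706)


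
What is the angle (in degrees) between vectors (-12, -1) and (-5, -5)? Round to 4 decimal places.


dot = -12*-5 + -1*-5 = 65
|u| = 12.0416, |v| = 7.0711
cos(angle) = 0.7634
angle = 40.2364 degrees

40.2364 degrees


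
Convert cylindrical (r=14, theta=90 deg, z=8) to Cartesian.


x = 14 * cos(90) = 0
y = 14 * sin(90) = 14
z = 8

(0, 14, 8)


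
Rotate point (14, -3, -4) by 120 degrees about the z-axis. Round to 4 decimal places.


x' = 14*cos(120) - -3*sin(120) = -4.4019
y' = 14*sin(120) + -3*cos(120) = 13.6244
z' = -4

(-4.4019, 13.6244, -4)


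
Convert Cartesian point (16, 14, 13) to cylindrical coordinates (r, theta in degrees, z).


r = sqrt(16^2 + 14^2) = 21.2603
theta = atan2(14, 16) = 41.1859 deg
z = 13

r = 21.2603, theta = 41.1859 deg, z = 13


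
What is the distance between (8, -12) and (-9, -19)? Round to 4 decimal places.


d = sqrt((-9-8)^2 + (-19--12)^2) = 18.3848

18.3848


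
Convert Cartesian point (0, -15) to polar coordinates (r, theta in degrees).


r = sqrt(0^2 + (-15)^2) = 15
theta = atan2(-15, 0) = 270 degrees

r = 15, theta = 270 degrees


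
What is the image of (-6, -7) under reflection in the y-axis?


Reflection across y-axis: (x, y) -> (-x, y)
(-6, -7) -> (6, -7)

(6, -7)


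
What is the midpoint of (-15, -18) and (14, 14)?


Midpoint = ((-15+14)/2, (-18+14)/2) = (-0.5, -2)

(-0.5, -2)


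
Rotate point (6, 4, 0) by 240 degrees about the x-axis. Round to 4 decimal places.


x' = 6
y' = 4*cos(240) - 0*sin(240) = -2
z' = 4*sin(240) + 0*cos(240) = -3.4641

(6, -2, -3.4641)


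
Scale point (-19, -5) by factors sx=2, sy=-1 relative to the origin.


Scaling: (x*sx, y*sy) = (-19*2, -5*-1) = (-38, 5)

(-38, 5)


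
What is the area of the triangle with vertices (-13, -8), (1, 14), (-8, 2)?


Area = |x1(y2-y3) + x2(y3-y1) + x3(y1-y2)| / 2
= |-13*(14-2) + 1*(2--8) + -8*(-8-14)| / 2
= 15

15


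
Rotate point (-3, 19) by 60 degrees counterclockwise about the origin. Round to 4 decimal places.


x' = -3*cos(60) - 19*sin(60) = -17.9545
y' = -3*sin(60) + 19*cos(60) = 6.9019

(-17.9545, 6.9019)


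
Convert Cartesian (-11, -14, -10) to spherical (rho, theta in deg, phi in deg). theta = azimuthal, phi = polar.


rho = sqrt((-11)^2 + (-14)^2 + (-10)^2) = 20.4206
theta = atan2(-14, -11) = 231.8428 deg
phi = acos(-10/20.4206) = 119.321 deg

rho = 20.4206, theta = 231.8428 deg, phi = 119.321 deg


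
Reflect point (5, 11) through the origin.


Reflection through origin: (x, y) -> (-x, -y)
(5, 11) -> (-5, -11)

(-5, -11)


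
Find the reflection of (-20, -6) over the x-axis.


Reflection across x-axis: (x, y) -> (x, -y)
(-20, -6) -> (-20, 6)

(-20, 6)


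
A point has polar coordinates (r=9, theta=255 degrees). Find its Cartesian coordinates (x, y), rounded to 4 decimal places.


x = 9 * cos(255) = -2.3294
y = 9 * sin(255) = -8.6933

(-2.3294, -8.6933)


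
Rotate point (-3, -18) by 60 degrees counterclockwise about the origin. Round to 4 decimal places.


x' = -3*cos(60) - -18*sin(60) = 14.0885
y' = -3*sin(60) + -18*cos(60) = -11.5981

(14.0885, -11.5981)


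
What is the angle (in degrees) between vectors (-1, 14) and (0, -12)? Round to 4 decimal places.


dot = -1*0 + 14*-12 = -168
|u| = 14.0357, |v| = 12
cos(angle) = -0.9975
angle = 175.9144 degrees

175.9144 degrees


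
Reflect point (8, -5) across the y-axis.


Reflection across y-axis: (x, y) -> (-x, y)
(8, -5) -> (-8, -5)

(-8, -5)


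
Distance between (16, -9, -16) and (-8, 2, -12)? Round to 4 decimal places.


d = sqrt((-8-16)^2 + (2--9)^2 + (-12--16)^2) = 26.7021

26.7021


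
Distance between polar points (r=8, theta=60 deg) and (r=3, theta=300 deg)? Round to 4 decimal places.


d = sqrt(r1^2 + r2^2 - 2*r1*r2*cos(t2-t1))
d = sqrt(8^2 + 3^2 - 2*8*3*cos(300-60)) = 9.8489

9.8489


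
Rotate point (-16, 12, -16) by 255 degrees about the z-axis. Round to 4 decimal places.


x' = -16*cos(255) - 12*sin(255) = 15.7322
y' = -16*sin(255) + 12*cos(255) = 12.349
z' = -16

(15.7322, 12.349, -16)


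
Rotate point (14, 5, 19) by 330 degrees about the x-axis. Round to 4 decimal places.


x' = 14
y' = 5*cos(330) - 19*sin(330) = 13.8301
z' = 5*sin(330) + 19*cos(330) = 13.9545

(14, 13.8301, 13.9545)


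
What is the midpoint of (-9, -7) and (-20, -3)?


Midpoint = ((-9+-20)/2, (-7+-3)/2) = (-14.5, -5)

(-14.5, -5)


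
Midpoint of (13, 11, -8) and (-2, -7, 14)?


Midpoint = ((13+-2)/2, (11+-7)/2, (-8+14)/2) = (5.5, 2, 3)

(5.5, 2, 3)


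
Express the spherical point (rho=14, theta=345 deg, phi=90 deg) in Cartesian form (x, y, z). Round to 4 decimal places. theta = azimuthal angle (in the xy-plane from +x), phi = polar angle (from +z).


x = 14 * sin(90) * cos(345) = 13.523
y = 14 * sin(90) * sin(345) = -3.6235
z = 14 * cos(90) = 0

(13.523, -3.6235, 0)


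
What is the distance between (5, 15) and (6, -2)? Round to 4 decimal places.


d = sqrt((6-5)^2 + (-2-15)^2) = 17.0294

17.0294


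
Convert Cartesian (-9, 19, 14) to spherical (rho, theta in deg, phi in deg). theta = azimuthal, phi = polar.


rho = sqrt((-9)^2 + 19^2 + 14^2) = 25.2587
theta = atan2(19, -9) = 115.3462 deg
phi = acos(14/25.2587) = 56.3399 deg

rho = 25.2587, theta = 115.3462 deg, phi = 56.3399 deg


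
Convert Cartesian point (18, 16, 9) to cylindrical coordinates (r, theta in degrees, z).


r = sqrt(18^2 + 16^2) = 24.0832
theta = atan2(16, 18) = 41.6335 deg
z = 9

r = 24.0832, theta = 41.6335 deg, z = 9


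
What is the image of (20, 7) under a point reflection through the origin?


Reflection through origin: (x, y) -> (-x, -y)
(20, 7) -> (-20, -7)

(-20, -7)


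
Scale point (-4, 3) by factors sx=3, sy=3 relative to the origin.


Scaling: (x*sx, y*sy) = (-4*3, 3*3) = (-12, 9)

(-12, 9)


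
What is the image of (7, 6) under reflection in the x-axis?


Reflection across x-axis: (x, y) -> (x, -y)
(7, 6) -> (7, -6)

(7, -6)


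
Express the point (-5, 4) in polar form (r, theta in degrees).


r = sqrt((-5)^2 + 4^2) = 6.4031
theta = atan2(4, -5) = 141.3402 degrees

r = 6.4031, theta = 141.3402 degrees


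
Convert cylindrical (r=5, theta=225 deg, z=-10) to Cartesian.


x = 5 * cos(225) = -3.5355
y = 5 * sin(225) = -3.5355
z = -10

(-3.5355, -3.5355, -10)


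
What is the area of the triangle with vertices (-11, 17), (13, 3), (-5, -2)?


Area = |x1(y2-y3) + x2(y3-y1) + x3(y1-y2)| / 2
= |-11*(3--2) + 13*(-2-17) + -5*(17-3)| / 2
= 186

186


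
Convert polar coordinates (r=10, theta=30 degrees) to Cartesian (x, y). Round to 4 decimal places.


x = 10 * cos(30) = 8.6603
y = 10 * sin(30) = 5

(8.6603, 5)


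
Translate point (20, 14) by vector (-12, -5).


Translation: (x+dx, y+dy) = (20+-12, 14+-5) = (8, 9)

(8, 9)


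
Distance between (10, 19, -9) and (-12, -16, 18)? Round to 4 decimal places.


d = sqrt((-12-10)^2 + (-16-19)^2 + (18--9)^2) = 49.3761

49.3761


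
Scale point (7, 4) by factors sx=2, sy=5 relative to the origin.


Scaling: (x*sx, y*sy) = (7*2, 4*5) = (14, 20)

(14, 20)


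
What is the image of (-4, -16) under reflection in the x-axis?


Reflection across x-axis: (x, y) -> (x, -y)
(-4, -16) -> (-4, 16)

(-4, 16)


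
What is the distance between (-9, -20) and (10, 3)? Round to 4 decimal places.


d = sqrt((10--9)^2 + (3--20)^2) = 29.8329

29.8329


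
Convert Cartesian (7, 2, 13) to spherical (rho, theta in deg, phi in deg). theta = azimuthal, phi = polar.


rho = sqrt(7^2 + 2^2 + 13^2) = 14.8997
theta = atan2(2, 7) = 15.9454 deg
phi = acos(13/14.8997) = 29.2492 deg

rho = 14.8997, theta = 15.9454 deg, phi = 29.2492 deg


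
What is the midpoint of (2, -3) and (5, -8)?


Midpoint = ((2+5)/2, (-3+-8)/2) = (3.5, -5.5)

(3.5, -5.5)


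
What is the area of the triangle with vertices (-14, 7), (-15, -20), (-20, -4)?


Area = |x1(y2-y3) + x2(y3-y1) + x3(y1-y2)| / 2
= |-14*(-20--4) + -15*(-4-7) + -20*(7--20)| / 2
= 75.5

75.5


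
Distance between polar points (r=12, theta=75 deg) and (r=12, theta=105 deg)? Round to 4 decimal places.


d = sqrt(r1^2 + r2^2 - 2*r1*r2*cos(t2-t1))
d = sqrt(12^2 + 12^2 - 2*12*12*cos(105-75)) = 6.2117

6.2117


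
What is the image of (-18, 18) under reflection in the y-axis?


Reflection across y-axis: (x, y) -> (-x, y)
(-18, 18) -> (18, 18)

(18, 18)


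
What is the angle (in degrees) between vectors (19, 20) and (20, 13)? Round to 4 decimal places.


dot = 19*20 + 20*13 = 640
|u| = 27.5862, |v| = 23.8537
cos(angle) = 0.9726
angle = 13.4449 degrees

13.4449 degrees


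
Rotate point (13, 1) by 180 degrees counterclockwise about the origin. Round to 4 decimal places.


x' = 13*cos(180) - 1*sin(180) = -13
y' = 13*sin(180) + 1*cos(180) = -1

(-13, -1)


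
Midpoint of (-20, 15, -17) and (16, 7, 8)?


Midpoint = ((-20+16)/2, (15+7)/2, (-17+8)/2) = (-2, 11, -4.5)

(-2, 11, -4.5)


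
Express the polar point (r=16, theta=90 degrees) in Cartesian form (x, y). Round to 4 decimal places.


x = 16 * cos(90) = 0
y = 16 * sin(90) = 16

(0, 16)


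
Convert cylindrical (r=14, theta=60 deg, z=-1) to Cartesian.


x = 14 * cos(60) = 7
y = 14 * sin(60) = 12.1244
z = -1

(7, 12.1244, -1)


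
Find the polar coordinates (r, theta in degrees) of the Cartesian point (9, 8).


r = sqrt(9^2 + 8^2) = 12.0416
theta = atan2(8, 9) = 41.6335 degrees

r = 12.0416, theta = 41.6335 degrees


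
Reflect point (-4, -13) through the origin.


Reflection through origin: (x, y) -> (-x, -y)
(-4, -13) -> (4, 13)

(4, 13)


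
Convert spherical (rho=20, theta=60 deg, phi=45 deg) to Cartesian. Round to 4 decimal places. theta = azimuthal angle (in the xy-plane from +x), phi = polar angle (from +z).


x = 20 * sin(45) * cos(60) = 7.0711
y = 20 * sin(45) * sin(60) = 12.2474
z = 20 * cos(45) = 14.1421

(7.0711, 12.2474, 14.1421)


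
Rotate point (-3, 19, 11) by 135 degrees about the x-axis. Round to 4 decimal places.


x' = -3
y' = 19*cos(135) - 11*sin(135) = -21.2132
z' = 19*sin(135) + 11*cos(135) = 5.6569

(-3, -21.2132, 5.6569)


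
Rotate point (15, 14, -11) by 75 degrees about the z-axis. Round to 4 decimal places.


x' = 15*cos(75) - 14*sin(75) = -9.6407
y' = 15*sin(75) + 14*cos(75) = 18.1124
z' = -11

(-9.6407, 18.1124, -11)


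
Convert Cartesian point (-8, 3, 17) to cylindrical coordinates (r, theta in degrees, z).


r = sqrt((-8)^2 + 3^2) = 8.544
theta = atan2(3, -8) = 159.444 deg
z = 17

r = 8.544, theta = 159.444 deg, z = 17


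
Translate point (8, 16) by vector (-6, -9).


Translation: (x+dx, y+dy) = (8+-6, 16+-9) = (2, 7)

(2, 7)


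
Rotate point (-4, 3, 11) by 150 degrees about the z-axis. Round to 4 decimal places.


x' = -4*cos(150) - 3*sin(150) = 1.9641
y' = -4*sin(150) + 3*cos(150) = -4.5981
z' = 11

(1.9641, -4.5981, 11)


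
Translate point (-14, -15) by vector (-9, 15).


Translation: (x+dx, y+dy) = (-14+-9, -15+15) = (-23, 0)

(-23, 0)


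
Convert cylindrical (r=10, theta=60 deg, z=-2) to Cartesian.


x = 10 * cos(60) = 5
y = 10 * sin(60) = 8.6603
z = -2

(5, 8.6603, -2)


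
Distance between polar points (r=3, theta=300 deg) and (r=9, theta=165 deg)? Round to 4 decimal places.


d = sqrt(r1^2 + r2^2 - 2*r1*r2*cos(t2-t1))
d = sqrt(3^2 + 9^2 - 2*3*9*cos(165-300)) = 11.3218

11.3218


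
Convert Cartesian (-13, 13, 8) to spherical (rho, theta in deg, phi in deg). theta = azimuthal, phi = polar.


rho = sqrt((-13)^2 + 13^2 + 8^2) = 20.0499
theta = atan2(13, -13) = 135 deg
phi = acos(8/20.0499) = 66.4841 deg

rho = 20.0499, theta = 135 deg, phi = 66.4841 deg


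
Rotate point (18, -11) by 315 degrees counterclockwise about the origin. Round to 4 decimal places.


x' = 18*cos(315) - -11*sin(315) = 4.9497
y' = 18*sin(315) + -11*cos(315) = -20.5061

(4.9497, -20.5061)


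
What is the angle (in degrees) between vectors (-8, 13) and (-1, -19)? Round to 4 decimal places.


dot = -8*-1 + 13*-19 = -239
|u| = 15.2643, |v| = 19.0263
cos(angle) = -0.8229
angle = 145.3797 degrees

145.3797 degrees


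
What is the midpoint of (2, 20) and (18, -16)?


Midpoint = ((2+18)/2, (20+-16)/2) = (10, 2)

(10, 2)


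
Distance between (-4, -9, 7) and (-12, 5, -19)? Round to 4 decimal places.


d = sqrt((-12--4)^2 + (5--9)^2 + (-19-7)^2) = 30.5941

30.5941


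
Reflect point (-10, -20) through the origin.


Reflection through origin: (x, y) -> (-x, -y)
(-10, -20) -> (10, 20)

(10, 20)


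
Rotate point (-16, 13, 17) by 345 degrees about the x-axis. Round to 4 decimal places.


x' = -16
y' = 13*cos(345) - 17*sin(345) = 16.957
z' = 13*sin(345) + 17*cos(345) = 13.0561

(-16, 16.957, 13.0561)


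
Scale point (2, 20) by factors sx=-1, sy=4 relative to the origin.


Scaling: (x*sx, y*sy) = (2*-1, 20*4) = (-2, 80)

(-2, 80)


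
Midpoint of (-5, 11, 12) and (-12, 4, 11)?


Midpoint = ((-5+-12)/2, (11+4)/2, (12+11)/2) = (-8.5, 7.5, 11.5)

(-8.5, 7.5, 11.5)


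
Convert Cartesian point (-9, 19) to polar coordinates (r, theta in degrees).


r = sqrt((-9)^2 + 19^2) = 21.0238
theta = atan2(19, -9) = 115.3462 degrees

r = 21.0238, theta = 115.3462 degrees


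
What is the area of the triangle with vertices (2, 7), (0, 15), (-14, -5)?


Area = |x1(y2-y3) + x2(y3-y1) + x3(y1-y2)| / 2
= |2*(15--5) + 0*(-5-7) + -14*(7-15)| / 2
= 76

76


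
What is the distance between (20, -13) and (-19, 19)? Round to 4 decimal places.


d = sqrt((-19-20)^2 + (19--13)^2) = 50.448

50.448


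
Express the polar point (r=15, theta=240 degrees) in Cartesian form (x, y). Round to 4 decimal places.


x = 15 * cos(240) = -7.5
y = 15 * sin(240) = -12.9904

(-7.5, -12.9904)


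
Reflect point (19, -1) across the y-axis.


Reflection across y-axis: (x, y) -> (-x, y)
(19, -1) -> (-19, -1)

(-19, -1)


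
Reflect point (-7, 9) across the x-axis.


Reflection across x-axis: (x, y) -> (x, -y)
(-7, 9) -> (-7, -9)

(-7, -9)


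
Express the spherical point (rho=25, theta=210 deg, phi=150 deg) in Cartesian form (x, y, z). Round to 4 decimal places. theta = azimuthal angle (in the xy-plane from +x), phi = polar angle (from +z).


x = 25 * sin(150) * cos(210) = -10.8253
y = 25 * sin(150) * sin(210) = -6.25
z = 25 * cos(150) = -21.6506

(-10.8253, -6.25, -21.6506)


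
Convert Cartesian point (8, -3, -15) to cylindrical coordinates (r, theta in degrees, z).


r = sqrt(8^2 + (-3)^2) = 8.544
theta = atan2(-3, 8) = 339.444 deg
z = -15

r = 8.544, theta = 339.444 deg, z = -15


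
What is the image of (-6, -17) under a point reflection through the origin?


Reflection through origin: (x, y) -> (-x, -y)
(-6, -17) -> (6, 17)

(6, 17)


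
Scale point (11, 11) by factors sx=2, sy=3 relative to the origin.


Scaling: (x*sx, y*sy) = (11*2, 11*3) = (22, 33)

(22, 33)


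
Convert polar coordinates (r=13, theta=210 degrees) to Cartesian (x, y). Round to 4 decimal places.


x = 13 * cos(210) = -11.2583
y = 13 * sin(210) = -6.5

(-11.2583, -6.5)


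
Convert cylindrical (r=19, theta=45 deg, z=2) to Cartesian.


x = 19 * cos(45) = 13.435
y = 19 * sin(45) = 13.435
z = 2

(13.435, 13.435, 2)


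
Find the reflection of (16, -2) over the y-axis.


Reflection across y-axis: (x, y) -> (-x, y)
(16, -2) -> (-16, -2)

(-16, -2)


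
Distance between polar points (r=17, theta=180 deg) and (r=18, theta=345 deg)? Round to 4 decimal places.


d = sqrt(r1^2 + r2^2 - 2*r1*r2*cos(t2-t1))
d = sqrt(17^2 + 18^2 - 2*17*18*cos(345-180)) = 34.7008

34.7008


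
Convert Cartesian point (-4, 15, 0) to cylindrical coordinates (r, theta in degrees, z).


r = sqrt((-4)^2 + 15^2) = 15.5242
theta = atan2(15, -4) = 104.9314 deg
z = 0

r = 15.5242, theta = 104.9314 deg, z = 0


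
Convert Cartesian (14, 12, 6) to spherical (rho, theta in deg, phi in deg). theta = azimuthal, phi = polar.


rho = sqrt(14^2 + 12^2 + 6^2) = 19.3907
theta = atan2(12, 14) = 40.6013 deg
phi = acos(6/19.3907) = 71.9753 deg

rho = 19.3907, theta = 40.6013 deg, phi = 71.9753 deg


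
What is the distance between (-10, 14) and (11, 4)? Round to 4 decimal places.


d = sqrt((11--10)^2 + (4-14)^2) = 23.2594

23.2594


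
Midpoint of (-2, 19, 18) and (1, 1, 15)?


Midpoint = ((-2+1)/2, (19+1)/2, (18+15)/2) = (-0.5, 10, 16.5)

(-0.5, 10, 16.5)


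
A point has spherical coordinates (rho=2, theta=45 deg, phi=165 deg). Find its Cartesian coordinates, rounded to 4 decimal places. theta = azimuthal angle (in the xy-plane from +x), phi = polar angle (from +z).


x = 2 * sin(165) * cos(45) = 0.366
y = 2 * sin(165) * sin(45) = 0.366
z = 2 * cos(165) = -1.9319

(0.366, 0.366, -1.9319)


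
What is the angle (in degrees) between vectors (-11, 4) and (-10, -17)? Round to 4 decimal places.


dot = -11*-10 + 4*-17 = 42
|u| = 11.7047, |v| = 19.7231
cos(angle) = 0.1819
angle = 79.5176 degrees

79.5176 degrees


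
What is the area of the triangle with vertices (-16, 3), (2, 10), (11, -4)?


Area = |x1(y2-y3) + x2(y3-y1) + x3(y1-y2)| / 2
= |-16*(10--4) + 2*(-4-3) + 11*(3-10)| / 2
= 157.5

157.5


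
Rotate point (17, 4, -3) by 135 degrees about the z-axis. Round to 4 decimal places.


x' = 17*cos(135) - 4*sin(135) = -14.8492
y' = 17*sin(135) + 4*cos(135) = 9.1924
z' = -3

(-14.8492, 9.1924, -3)


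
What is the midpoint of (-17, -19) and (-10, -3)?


Midpoint = ((-17+-10)/2, (-19+-3)/2) = (-13.5, -11)

(-13.5, -11)


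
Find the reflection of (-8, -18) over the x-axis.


Reflection across x-axis: (x, y) -> (x, -y)
(-8, -18) -> (-8, 18)

(-8, 18)


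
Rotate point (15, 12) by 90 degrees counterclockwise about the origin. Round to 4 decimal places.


x' = 15*cos(90) - 12*sin(90) = -12
y' = 15*sin(90) + 12*cos(90) = 15

(-12, 15)


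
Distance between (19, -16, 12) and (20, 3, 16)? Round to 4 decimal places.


d = sqrt((20-19)^2 + (3--16)^2 + (16-12)^2) = 19.4422

19.4422


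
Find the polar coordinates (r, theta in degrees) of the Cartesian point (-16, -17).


r = sqrt((-16)^2 + (-17)^2) = 23.3452
theta = atan2(-17, -16) = 226.7357 degrees

r = 23.3452, theta = 226.7357 degrees
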